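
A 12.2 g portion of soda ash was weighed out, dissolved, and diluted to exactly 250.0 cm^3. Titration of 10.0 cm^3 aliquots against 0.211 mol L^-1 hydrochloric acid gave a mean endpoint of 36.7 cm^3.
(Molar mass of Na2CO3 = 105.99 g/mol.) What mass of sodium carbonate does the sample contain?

10.3 g

Na2CO3 + 2 HCl → 2 NaCl + H2O + CO2
n(HCl) per titration = 0.0367 × 0.211 = 7.74 × 10^-3 mol
From the 1:2 ratio, n(Na2CO3) in each aliquot = 1/2 × 7.74 × 10^-3 = 3.87 × 10^-3 mol
n(Na2CO3) in the whole flask = 3.87 × 10^-3 × 250.0/10.0 = 0.0968 mol
mass of Na2CO3 = 0.0968 × 105.99 = 10.3 g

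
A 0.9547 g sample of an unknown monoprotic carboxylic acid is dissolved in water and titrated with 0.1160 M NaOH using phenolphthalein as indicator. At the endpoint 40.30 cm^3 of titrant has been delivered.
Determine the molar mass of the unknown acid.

204.2 g/mol

n(NaOH) = 0.04030 L × 0.1160 mol/L = 4.675 × 10^-3 mol
n(HA) = 4.675 × 10^-3 mol (1:1 ratio)
M = m / n = 0.9547 g / 4.675 × 10^-3 mol = 204.2 g/mol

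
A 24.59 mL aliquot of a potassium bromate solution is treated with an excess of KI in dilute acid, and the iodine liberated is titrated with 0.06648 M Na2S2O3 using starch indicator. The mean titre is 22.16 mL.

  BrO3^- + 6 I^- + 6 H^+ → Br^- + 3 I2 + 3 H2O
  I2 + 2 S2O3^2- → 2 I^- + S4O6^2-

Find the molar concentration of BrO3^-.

0.009985 M

n(S2O3^2-) = 0.02216 × 0.06648 = 1.473 × 10^-3 mol
n(I2) = n(S2O3^2-)/2 = 7.366 × 10^-4 mol
From the 1:3 ratio, n(BrO3^-) in the aliquot = 1/3 × 7.366 × 10^-4 = 2.455 × 10^-4 mol
[BrO3^-] = 2.455 × 10^-4 / 0.02459 = 0.009985 mol/L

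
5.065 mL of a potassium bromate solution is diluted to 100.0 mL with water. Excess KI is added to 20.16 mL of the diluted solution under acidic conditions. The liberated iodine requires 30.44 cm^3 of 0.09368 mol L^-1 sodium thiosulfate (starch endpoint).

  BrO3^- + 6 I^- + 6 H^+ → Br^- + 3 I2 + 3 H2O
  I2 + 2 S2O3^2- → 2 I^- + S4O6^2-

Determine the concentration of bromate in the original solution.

n(S2O3^2-) = 0.03044 × 0.09368 = 2.852 × 10^-3 mol
n(I2) = n(S2O3^2-)/2 = 1.426 × 10^-3 mol
From the 1:3 ratio, n(BrO3^-) in the aliquot = 1/3 × 1.426 × 10^-3 = 4.753 × 10^-4 mol
[BrO3^-]_dilute = 4.753 × 10^-4 / 0.02016 = 0.02357 mol/L
[BrO3^-]_original = 0.02357 × 100.0/5.065 = 0.4654 mol/L

0.4654 mol/L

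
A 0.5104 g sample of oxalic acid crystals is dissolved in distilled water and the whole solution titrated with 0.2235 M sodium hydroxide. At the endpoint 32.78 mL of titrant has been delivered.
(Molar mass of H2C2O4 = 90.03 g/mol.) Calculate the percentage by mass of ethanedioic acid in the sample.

64.61 %

H2C2O4 + 2 NaOH → Na2C2O4 + 2 H2O
n(NaOH) = 0.03278 L × 0.2235 mol/L = 7.326 × 10^-3 mol
From the 1:2 ratio, n(H2C2O4) = 1/2 × 7.326 × 10^-3 = 3.663 × 10^-3 mol
mass of H2C2O4 = 3.663 × 10^-3 × 90.03 g/mol = 0.3298 g
% H2C2O4 = 0.3298 / 0.5104 × 100 = 64.61 %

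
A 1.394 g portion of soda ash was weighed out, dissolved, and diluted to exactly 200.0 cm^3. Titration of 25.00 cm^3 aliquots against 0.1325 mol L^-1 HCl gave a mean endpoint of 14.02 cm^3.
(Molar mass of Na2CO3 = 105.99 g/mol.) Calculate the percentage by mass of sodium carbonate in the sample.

Na2CO3 + 2 HCl → 2 NaCl + H2O + CO2
n(HCl) per titration = 0.01402 × 0.1325 = 1.858 × 10^-3 mol
From the 1:2 ratio, n(Na2CO3) in each aliquot = 1/2 × 1.858 × 10^-3 = 9.288 × 10^-4 mol
n(Na2CO3) in the whole flask = 9.288 × 10^-4 × 200.0/25.00 = 7.431 × 10^-3 mol
mass of Na2CO3 = 7.431 × 10^-3 × 105.99 = 0.7876 g
% Na2CO3 = 0.7876 / 1.394 × 100 = 56.50 %

56.50 %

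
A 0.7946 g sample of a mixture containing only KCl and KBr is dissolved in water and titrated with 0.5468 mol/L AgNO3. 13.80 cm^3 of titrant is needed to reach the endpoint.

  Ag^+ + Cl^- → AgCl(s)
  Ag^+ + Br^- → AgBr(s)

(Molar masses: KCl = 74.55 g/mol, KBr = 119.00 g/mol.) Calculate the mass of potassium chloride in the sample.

0.1733 g

n(AgNO3) = 0.01380 × 0.5468 = 7.546 × 10^-3 mol
Let x = n(KCl), y = n(KBr).
Titrant: 1x + 1y = 7.546 × 10^-3;  mass: 74.55x + 119.00y = 0.7946
Solving, x = 2.325 × 10^-3 mol, y = 5.221 × 10^-3 mol
mass of KCl = 2.325 × 10^-3 × 74.55 = 0.1733 g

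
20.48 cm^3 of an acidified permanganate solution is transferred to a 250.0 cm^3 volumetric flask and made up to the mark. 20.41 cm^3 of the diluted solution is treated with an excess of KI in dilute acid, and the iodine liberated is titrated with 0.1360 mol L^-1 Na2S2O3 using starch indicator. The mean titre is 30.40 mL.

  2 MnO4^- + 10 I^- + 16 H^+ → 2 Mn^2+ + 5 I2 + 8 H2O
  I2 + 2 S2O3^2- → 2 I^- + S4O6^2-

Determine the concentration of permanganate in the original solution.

n(S2O3^2-) = 0.03040 × 0.1360 = 4.134 × 10^-3 mol
n(I2) = n(S2O3^2-)/2 = 2.067 × 10^-3 mol
From the 2:5 ratio, n(MnO4^-) in the aliquot = 2/5 × 2.067 × 10^-3 = 8.269 × 10^-4 mol
[MnO4^-]_dilute = 8.269 × 10^-4 / 0.02041 = 0.04051 mol/L
[MnO4^-]_original = 0.04051 × 250.0/20.48 = 0.4945 mol/L

0.4945 mol/L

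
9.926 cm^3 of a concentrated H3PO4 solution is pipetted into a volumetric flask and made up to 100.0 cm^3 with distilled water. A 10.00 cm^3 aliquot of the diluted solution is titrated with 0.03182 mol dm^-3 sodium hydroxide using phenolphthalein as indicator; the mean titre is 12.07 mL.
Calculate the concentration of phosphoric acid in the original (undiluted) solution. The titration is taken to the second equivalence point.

H3PO4 + 2 NaOH → Na2HPO4 + 2 H2O
n(NaOH) = 0.01207 × 0.03182 = 3.841 × 10^-4 mol
From the 1:2 ratio, n(H3PO4) in the aliquot = 1/2 × 3.841 × 10^-4 = 1.920 × 10^-4 mol
[H3PO4]_dilute = 1.920 × 10^-4 / 0.01000 = 0.01920 mol/L
Dilution factor = 100.0 / 9.926 = 10.07
[H3PO4]_stock = 0.01920 × 10.07 = 0.1935 mol/L

0.1935 mol/L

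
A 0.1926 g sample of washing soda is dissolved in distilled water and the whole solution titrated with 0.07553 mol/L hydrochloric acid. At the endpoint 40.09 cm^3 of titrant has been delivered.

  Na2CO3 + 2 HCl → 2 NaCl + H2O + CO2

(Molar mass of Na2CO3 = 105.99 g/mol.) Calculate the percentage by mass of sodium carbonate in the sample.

n(HCl) = 0.04009 L × 0.07553 mol/L = 3.028 × 10^-3 mol
From the 1:2 ratio, n(Na2CO3) = 1/2 × 3.028 × 10^-3 = 1.514 × 10^-3 mol
mass of Na2CO3 = 1.514 × 10^-3 × 105.99 g/mol = 0.1605 g
% Na2CO3 = 0.1605 / 0.1926 × 100 = 83.32 %

83.32 %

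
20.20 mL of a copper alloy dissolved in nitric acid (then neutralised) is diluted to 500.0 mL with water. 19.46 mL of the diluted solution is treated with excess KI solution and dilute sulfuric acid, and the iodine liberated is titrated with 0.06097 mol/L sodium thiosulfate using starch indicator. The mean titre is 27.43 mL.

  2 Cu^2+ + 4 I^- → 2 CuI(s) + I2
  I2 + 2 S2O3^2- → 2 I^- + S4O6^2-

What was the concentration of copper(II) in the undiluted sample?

n(S2O3^2-) = 0.02743 × 0.06097 = 1.672 × 10^-3 mol
n(I2) = n(S2O3^2-)/2 = 8.362 × 10^-4 mol
From the 2:1 ratio, n(Cu2+) in the aliquot = 2/1 × 8.362 × 10^-4 = 1.672 × 10^-3 mol
[Cu2+]_dilute = 1.672 × 10^-3 / 0.01946 = 0.08594 mol/L
[Cu2+]_original = 0.08594 × 500.0/20.20 = 2.127 mol/L

2.127 mol/L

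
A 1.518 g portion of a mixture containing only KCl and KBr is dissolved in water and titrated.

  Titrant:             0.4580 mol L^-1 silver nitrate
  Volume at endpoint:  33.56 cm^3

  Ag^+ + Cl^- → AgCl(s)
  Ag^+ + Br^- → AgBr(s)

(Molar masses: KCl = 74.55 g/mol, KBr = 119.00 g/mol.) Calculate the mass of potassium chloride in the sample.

0.5217 g

n(AgNO3) = 0.03356 × 0.4580 = 0.01537 mol
Let x = n(KCl), y = n(KBr).
Titrant: 1x + 1y = 0.01537;  mass: 74.55x + 119.00y = 1.518
Solving, x = 6.999 × 10^-3 mol, y = 8.372 × 10^-3 mol
mass of KCl = 6.999 × 10^-3 × 74.55 = 0.5217 g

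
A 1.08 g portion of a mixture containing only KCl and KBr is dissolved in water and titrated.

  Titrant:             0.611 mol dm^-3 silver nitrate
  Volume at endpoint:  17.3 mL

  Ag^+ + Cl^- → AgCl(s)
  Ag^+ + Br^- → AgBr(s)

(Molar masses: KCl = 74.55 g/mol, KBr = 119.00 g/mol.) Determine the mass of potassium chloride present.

0.298 g

n(AgNO3) = 0.0173 × 0.611 = 0.0106 mol
Let x = n(KCl), y = n(KBr).
Titrant: 1x + 1y = 0.0106;  mass: 74.55x + 119.00y = 1.08
Solving, x = 4.00 × 10^-3 mol, y = 6.57 × 10^-3 mol
mass of KCl = 4.00 × 10^-3 × 74.55 = 0.298 g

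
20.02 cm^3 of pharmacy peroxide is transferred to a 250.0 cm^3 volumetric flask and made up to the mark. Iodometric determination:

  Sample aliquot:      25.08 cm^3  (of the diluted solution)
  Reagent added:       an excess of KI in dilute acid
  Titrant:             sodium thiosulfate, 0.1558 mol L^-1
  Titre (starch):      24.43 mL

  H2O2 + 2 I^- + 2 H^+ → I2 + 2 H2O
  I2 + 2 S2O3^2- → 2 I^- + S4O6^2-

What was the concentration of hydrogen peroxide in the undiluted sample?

n(S2O3^2-) = 0.02443 × 0.1558 = 3.806 × 10^-3 mol
n(I2) = n(S2O3^2-)/2 = 1.903 × 10^-3 mol
n(H2O2) in the aliquot = 1.903 × 10^-3 mol (1:1 ratio)
[H2O2]_dilute = 1.903 × 10^-3 / 0.02508 = 0.07588 mol/L
[H2O2]_original = 0.07588 × 250.0/20.02 = 0.9476 mol/L

0.9476 mol/L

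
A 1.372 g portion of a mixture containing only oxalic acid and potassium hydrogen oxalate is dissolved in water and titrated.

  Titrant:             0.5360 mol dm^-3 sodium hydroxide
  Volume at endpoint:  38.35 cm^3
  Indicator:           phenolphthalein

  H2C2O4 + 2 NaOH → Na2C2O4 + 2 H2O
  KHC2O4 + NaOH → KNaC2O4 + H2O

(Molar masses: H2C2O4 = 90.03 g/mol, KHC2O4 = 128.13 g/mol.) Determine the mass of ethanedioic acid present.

n(NaOH) = 0.03835 × 0.5360 = 0.02056 mol
Let x = n(H2C2O4), y = n(KHC2O4).
Titrant: 2x + 1y = 0.02056;  mass: 90.03x + 128.13y = 1.372
Solving, x = 7.591 × 10^-3 mol, y = 5.374 × 10^-3 mol
mass of H2C2O4 = 7.591 × 10^-3 × 90.03 = 0.6834 g

0.6834 g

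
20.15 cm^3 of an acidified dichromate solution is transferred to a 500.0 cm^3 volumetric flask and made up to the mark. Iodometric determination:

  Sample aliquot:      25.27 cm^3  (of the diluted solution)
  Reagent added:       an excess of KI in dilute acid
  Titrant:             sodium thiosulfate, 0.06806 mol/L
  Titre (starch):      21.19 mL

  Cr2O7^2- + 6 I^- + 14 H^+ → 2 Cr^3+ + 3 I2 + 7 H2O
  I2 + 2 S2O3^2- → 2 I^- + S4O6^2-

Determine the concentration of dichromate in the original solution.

0.2360 mol/L

n(S2O3^2-) = 0.02119 × 0.06806 = 1.442 × 10^-3 mol
n(I2) = n(S2O3^2-)/2 = 7.211 × 10^-4 mol
From the 1:3 ratio, n(Cr2O7^2-) in the aliquot = 1/3 × 7.211 × 10^-4 = 2.404 × 10^-4 mol
[Cr2O7^2-]_dilute = 2.404 × 10^-4 / 0.02527 = 0.009512 mol/L
[Cr2O7^2-]_original = 0.009512 × 500.0/20.15 = 0.2360 mol/L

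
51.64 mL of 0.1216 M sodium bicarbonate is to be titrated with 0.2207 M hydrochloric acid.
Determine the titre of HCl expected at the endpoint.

28.45 mL

NaHCO3 + HCl → NaCl + H2O + CO2
n(NaHCO3) = 0.05164 L × 0.1216 mol/L = 6.279 × 10^-3 mol
n(HCl) = 6.279 × 10^-3 mol (1:1 stoichiometry)
V(HCl) = 6.279 × 10^-3 mol / 0.2207 mol/L = 0.02845 L = 28.45 mL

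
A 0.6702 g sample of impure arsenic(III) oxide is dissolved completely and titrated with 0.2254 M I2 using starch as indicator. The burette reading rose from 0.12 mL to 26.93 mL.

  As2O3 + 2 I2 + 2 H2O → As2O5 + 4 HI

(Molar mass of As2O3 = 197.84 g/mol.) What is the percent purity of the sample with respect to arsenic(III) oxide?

n(I2) = 0.02681 L × 0.2254 mol/L = 6.043 × 10^-3 mol
From the 1:2 ratio, n(As2O3) = 1/2 × 6.043 × 10^-3 = 3.021 × 10^-3 mol
mass of As2O3 = 3.021 × 10^-3 × 197.84 g/mol = 0.5978 g
% As2O3 = 0.5978 / 0.6702 × 100 = 89.19 %

89.19 %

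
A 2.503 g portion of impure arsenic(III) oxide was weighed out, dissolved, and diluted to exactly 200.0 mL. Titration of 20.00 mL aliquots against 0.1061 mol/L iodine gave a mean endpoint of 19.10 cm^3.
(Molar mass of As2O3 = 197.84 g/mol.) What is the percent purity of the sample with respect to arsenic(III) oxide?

80.09 %

As2O3 + 2 I2 + 2 H2O → As2O5 + 4 HI
n(I2) per titration = 0.01910 × 0.1061 = 2.027 × 10^-3 mol
From the 1:2 ratio, n(As2O3) in each aliquot = 1/2 × 2.027 × 10^-3 = 1.013 × 10^-3 mol
n(As2O3) in the whole flask = 1.013 × 10^-3 × 200.0/20.00 = 0.01013 mol
mass of As2O3 = 0.01013 × 197.84 = 2.005 g
% As2O3 = 2.005 / 2.503 × 100 = 80.09 %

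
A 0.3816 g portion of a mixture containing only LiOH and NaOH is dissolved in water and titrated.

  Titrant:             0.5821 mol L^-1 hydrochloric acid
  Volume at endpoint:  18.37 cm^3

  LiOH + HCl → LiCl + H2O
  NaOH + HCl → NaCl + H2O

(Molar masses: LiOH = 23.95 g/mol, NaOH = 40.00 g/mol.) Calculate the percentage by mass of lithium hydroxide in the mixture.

18.04 %

n(HCl) = 0.01837 × 0.5821 = 0.01069 mol
Let x = n(LiOH), y = n(NaOH).
Titrant: 1x + 1y = 0.01069;  mass: 23.95x + 40.00y = 0.3816
Solving, x = 2.874 × 10^-3 mol, y = 7.819 × 10^-3 mol
mass of LiOH = 2.874 × 10^-3 × 23.95 = 0.06883 g
% LiOH = 0.06883 / 0.3816 × 100 = 18.04 %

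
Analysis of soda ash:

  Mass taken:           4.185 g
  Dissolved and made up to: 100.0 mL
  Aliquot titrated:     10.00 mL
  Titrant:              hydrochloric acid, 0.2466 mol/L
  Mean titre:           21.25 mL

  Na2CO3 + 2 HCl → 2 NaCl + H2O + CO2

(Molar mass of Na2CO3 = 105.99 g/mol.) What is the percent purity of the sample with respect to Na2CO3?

n(HCl) per titration = 0.02125 × 0.2466 = 5.240 × 10^-3 mol
From the 1:2 ratio, n(Na2CO3) in each aliquot = 1/2 × 5.240 × 10^-3 = 2.620 × 10^-3 mol
n(Na2CO3) in the whole flask = 2.620 × 10^-3 × 100.0/10.00 = 0.02620 mol
mass of Na2CO3 = 0.02620 × 105.99 = 2.777 g
% Na2CO3 = 2.777 / 4.185 × 100 = 66.36 %

66.36 %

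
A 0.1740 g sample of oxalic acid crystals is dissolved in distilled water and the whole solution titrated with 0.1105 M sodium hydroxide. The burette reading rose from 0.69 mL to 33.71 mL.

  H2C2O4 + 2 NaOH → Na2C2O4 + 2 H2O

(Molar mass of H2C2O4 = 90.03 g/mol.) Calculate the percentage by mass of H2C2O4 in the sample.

94.39 %

n(NaOH) = 0.03302 L × 0.1105 mol/L = 3.649 × 10^-3 mol
From the 1:2 ratio, n(H2C2O4) = 1/2 × 3.649 × 10^-3 = 1.824 × 10^-3 mol
mass of H2C2O4 = 1.824 × 10^-3 × 90.03 g/mol = 0.1642 g
% H2C2O4 = 0.1642 / 0.1740 × 100 = 94.39 %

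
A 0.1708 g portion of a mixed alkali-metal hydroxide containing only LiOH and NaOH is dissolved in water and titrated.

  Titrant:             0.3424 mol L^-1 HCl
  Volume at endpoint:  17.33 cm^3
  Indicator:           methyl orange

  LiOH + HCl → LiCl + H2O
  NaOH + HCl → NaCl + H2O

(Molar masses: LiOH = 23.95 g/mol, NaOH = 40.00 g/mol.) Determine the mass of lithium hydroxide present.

n(HCl) = 0.01733 × 0.3424 = 5.934 × 10^-3 mol
Let x = n(LiOH), y = n(NaOH).
Titrant: 1x + 1y = 5.934 × 10^-3;  mass: 23.95x + 40.00y = 0.1708
Solving, x = 4.147 × 10^-3 mol, y = 1.787 × 10^-3 mol
mass of LiOH = 4.147 × 10^-3 × 23.95 = 0.09931 g

0.09931 g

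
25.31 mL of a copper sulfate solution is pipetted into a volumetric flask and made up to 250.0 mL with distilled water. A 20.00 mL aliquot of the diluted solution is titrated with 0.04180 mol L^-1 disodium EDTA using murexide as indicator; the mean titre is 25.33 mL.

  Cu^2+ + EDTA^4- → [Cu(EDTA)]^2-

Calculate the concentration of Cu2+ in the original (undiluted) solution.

n(EDTA) = 0.02533 × 0.04180 = 1.059 × 10^-3 mol
n(Cu2+) in the aliquot = 1.059 × 10^-3 mol (1:1 ratio)
[Cu2+]_dilute = 1.059 × 10^-3 / 0.02000 = 0.05294 mol/L
Dilution factor = 250.0 / 25.31 = 9.878
[Cu2+]_stock = 0.05294 × 9.878 = 0.5229 mol/L

0.5229 mol/L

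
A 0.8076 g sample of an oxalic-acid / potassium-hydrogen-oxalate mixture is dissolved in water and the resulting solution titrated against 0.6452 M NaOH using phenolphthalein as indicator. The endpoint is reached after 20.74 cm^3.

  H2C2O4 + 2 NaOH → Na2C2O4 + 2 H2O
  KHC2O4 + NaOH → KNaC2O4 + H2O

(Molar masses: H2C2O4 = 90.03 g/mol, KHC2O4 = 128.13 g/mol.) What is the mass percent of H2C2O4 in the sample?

n(NaOH) = 0.02074 × 0.6452 = 0.01338 mol
Let x = n(H2C2O4), y = n(KHC2O4).
Titrant: 2x + 1y = 0.01338;  mass: 90.03x + 128.13y = 0.8076
Solving, x = 5.456 × 10^-3 mol, y = 2.469 × 10^-3 mol
mass of H2C2O4 = 5.456 × 10^-3 × 90.03 = 0.4912 g
% H2C2O4 = 0.4912 / 0.8076 × 100 = 60.82 %

60.82 %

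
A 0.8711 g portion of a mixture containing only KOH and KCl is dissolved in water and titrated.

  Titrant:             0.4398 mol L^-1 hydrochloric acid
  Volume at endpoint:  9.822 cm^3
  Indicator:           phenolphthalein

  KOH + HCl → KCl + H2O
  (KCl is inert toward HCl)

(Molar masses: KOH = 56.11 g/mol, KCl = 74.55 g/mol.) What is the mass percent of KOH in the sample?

27.82 %

n(HCl) = 0.009822 × 0.4398 = 4.320 × 10^-3 mol
Let x = n(KOH), y = n(KCl).
Titrant: 1x = 4.320 × 10^-3;  mass: 56.11x + 74.55y = 0.8711
Solving, x = 4.320 × 10^-3 mol, y = 8.434 × 10^-3 mol
mass of KOH = 4.320 × 10^-3 × 56.11 = 0.2424 g
% KOH = 0.2424 / 0.8711 × 100 = 27.82 %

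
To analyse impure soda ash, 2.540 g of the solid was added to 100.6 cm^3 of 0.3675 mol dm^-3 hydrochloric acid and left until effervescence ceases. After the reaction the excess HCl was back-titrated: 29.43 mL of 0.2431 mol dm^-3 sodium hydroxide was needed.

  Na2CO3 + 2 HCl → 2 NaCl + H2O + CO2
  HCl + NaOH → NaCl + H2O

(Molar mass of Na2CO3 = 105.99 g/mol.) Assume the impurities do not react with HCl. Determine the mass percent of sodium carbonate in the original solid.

n(HCl) added = 0.1006 × 0.3675 = 0.03697 mol
n(NaOH) used in back-titration = 0.02943 × 0.2431 = 7.154 × 10^-3 mol
n(HCl) left over = 7.154 × 10^-3 mol (1:1 ratio)
n(HCl) consumed by analyte = 0.03697 − 7.154 × 10^-3 = 0.02982 mol
From the 1:2 ratio, n(Na2CO3) = 1/2 × 0.02982 = 0.01491 mol
mass of Na2CO3 = 0.01491 × 105.99 = 1.580 g
% Na2CO3 = 1.580 / 2.540 × 100 = 62.21 %

62.21 %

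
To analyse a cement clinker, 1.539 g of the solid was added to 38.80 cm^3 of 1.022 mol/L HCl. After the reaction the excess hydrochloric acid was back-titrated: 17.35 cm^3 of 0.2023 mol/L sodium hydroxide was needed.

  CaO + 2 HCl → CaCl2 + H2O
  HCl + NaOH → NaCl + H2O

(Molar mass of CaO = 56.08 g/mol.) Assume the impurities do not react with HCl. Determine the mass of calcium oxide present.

1.013 g

n(HCl) added = 0.03880 × 1.022 = 0.03965 mol
n(NaOH) used in back-titration = 0.01735 × 0.2023 = 3.510 × 10^-3 mol
n(HCl) left over = 3.510 × 10^-3 mol (1:1 ratio)
n(HCl) consumed by analyte = 0.03965 − 3.510 × 10^-3 = 0.03614 mol
From the 1:2 ratio, n(CaO) = 1/2 × 0.03614 = 0.01807 mol
mass of CaO = 0.01807 × 56.08 = 1.013 g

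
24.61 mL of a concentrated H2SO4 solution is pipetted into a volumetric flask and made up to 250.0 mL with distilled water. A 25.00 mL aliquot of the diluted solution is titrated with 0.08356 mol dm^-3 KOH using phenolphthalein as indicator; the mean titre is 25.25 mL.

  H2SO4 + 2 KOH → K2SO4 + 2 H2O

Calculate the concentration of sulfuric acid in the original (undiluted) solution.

0.4287 mol/L

n(KOH) = 0.02525 × 0.08356 = 2.110 × 10^-3 mol
From the 1:2 ratio, n(H2SO4) in the aliquot = 1/2 × 2.110 × 10^-3 = 1.055 × 10^-3 mol
[H2SO4]_dilute = 1.055 × 10^-3 / 0.02500 = 0.04220 mol/L
Dilution factor = 250.0 / 24.61 = 10.16
[H2SO4]_stock = 0.04220 × 10.16 = 0.4287 mol/L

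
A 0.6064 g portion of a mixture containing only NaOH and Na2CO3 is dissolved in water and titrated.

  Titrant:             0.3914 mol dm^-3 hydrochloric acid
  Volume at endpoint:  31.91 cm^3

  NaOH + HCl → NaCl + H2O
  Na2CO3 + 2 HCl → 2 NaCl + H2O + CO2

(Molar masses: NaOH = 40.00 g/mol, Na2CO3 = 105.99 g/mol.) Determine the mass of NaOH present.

n(HCl) = 0.03191 × 0.3914 = 0.01249 mol
Let x = n(NaOH), y = n(Na2CO3).
Titrant: 1x + 2y = 0.01249;  mass: 40.00x + 105.99y = 0.6064
Solving, x = 4.270 × 10^-3 mol, y = 4.110 × 10^-3 mol
mass of NaOH = 4.270 × 10^-3 × 40.00 = 0.1708 g

0.1708 g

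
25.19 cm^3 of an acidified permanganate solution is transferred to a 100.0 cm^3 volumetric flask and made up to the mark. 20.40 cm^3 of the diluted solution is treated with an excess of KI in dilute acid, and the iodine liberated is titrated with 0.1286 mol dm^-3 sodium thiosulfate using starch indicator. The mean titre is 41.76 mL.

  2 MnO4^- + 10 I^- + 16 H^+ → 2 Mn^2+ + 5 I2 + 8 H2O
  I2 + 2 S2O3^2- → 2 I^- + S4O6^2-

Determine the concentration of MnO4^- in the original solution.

n(S2O3^2-) = 0.04176 × 0.1286 = 5.370 × 10^-3 mol
n(I2) = n(S2O3^2-)/2 = 2.685 × 10^-3 mol
From the 2:5 ratio, n(MnO4^-) in the aliquot = 2/5 × 2.685 × 10^-3 = 1.074 × 10^-3 mol
[MnO4^-]_dilute = 1.074 × 10^-3 / 0.02040 = 0.05265 mol/L
[MnO4^-]_original = 0.05265 × 100.0/25.19 = 0.2090 mol/L

0.2090 mol/L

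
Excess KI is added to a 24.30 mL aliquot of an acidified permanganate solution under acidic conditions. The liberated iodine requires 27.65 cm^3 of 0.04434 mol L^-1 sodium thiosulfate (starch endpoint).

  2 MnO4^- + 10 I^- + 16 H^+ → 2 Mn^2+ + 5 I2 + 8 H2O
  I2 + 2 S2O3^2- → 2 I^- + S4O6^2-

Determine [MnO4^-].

0.01009 mol/L

n(S2O3^2-) = 0.02765 × 0.04434 = 1.226 × 10^-3 mol
n(I2) = n(S2O3^2-)/2 = 6.130 × 10^-4 mol
From the 2:5 ratio, n(MnO4^-) in the aliquot = 2/5 × 6.130 × 10^-4 = 2.452 × 10^-4 mol
[MnO4^-] = 2.452 × 10^-4 / 0.02430 = 0.01009 mol/L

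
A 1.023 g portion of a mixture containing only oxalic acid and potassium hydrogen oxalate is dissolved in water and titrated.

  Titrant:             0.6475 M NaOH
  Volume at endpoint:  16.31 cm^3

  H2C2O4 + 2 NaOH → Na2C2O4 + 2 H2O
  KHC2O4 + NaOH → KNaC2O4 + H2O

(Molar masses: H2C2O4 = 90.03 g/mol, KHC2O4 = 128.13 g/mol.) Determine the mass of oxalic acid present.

n(NaOH) = 0.01631 × 0.6475 = 0.01056 mol
Let x = n(H2C2O4), y = n(KHC2O4).
Titrant: 2x + 1y = 0.01056;  mass: 90.03x + 128.13y = 1.023
Solving, x = 1.986 × 10^-3 mol, y = 6.589 × 10^-3 mol
mass of H2C2O4 = 1.986 × 10^-3 × 90.03 = 0.1788 g

0.1788 g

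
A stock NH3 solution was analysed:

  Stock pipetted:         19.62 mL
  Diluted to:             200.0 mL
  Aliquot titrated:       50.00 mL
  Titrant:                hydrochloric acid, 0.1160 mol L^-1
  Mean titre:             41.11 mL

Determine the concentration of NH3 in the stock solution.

NH3 + HCl → NH4Cl
n(HCl) = 0.04111 × 0.1160 = 4.769 × 10^-3 mol
n(NH3) in the aliquot = 4.769 × 10^-3 mol (1:1 ratio)
[NH3]_dilute = 4.769 × 10^-3 / 0.05000 = 0.09538 mol/L
Dilution factor = 200.0 / 19.62 = 10.19
[NH3]_stock = 0.09538 × 10.19 = 0.9722 mol/L

0.9722 mol/L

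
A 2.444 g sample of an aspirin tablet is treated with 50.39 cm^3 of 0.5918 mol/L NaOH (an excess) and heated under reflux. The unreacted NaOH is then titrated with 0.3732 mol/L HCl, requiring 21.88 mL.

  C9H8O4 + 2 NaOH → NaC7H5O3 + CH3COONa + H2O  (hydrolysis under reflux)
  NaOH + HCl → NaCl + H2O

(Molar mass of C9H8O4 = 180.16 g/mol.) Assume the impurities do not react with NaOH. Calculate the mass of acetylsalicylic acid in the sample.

n(NaOH) added = 0.05039 × 0.5918 = 0.02982 mol
n(HCl) used in back-titration = 0.02188 × 0.3732 = 8.166 × 10^-3 mol
n(NaOH) left over = 8.166 × 10^-3 mol (1:1 ratio)
n(NaOH) consumed by analyte = 0.02982 − 8.166 × 10^-3 = 0.02166 mol
From the 1:2 ratio, n(C9H8O4) = 1/2 × 0.02166 = 0.01083 mol
mass of C9H8O4 = 0.01083 × 180.16 = 1.951 g

1.951 g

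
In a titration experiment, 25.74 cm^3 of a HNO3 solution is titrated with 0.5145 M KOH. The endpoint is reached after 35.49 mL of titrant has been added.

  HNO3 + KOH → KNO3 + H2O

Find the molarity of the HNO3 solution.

0.7094 M

n(KOH) = 0.03549 L × 0.5145 mol/L = 0.01826 mol
n(HNO3) = 0.01826 mol (1:1 mole ratio)
[HNO3] = 0.01826 mol / 0.02574 L = 0.7094 mol/L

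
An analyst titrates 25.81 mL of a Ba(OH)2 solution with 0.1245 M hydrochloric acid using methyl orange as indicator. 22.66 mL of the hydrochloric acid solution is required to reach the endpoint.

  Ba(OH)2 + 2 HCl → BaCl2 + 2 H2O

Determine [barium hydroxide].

n(HCl) = 0.02266 L × 0.1245 mol/L = 2.821 × 10^-3 mol
From the 1:2 mole ratio, n(Ba(OH)2) = 1/2 × 2.821 × 10^-3 = 1.411 × 10^-3 mol
[Ba(OH)2] = 1.411 × 10^-3 mol / 0.02581 L = 0.05465 mol/L

0.05465 M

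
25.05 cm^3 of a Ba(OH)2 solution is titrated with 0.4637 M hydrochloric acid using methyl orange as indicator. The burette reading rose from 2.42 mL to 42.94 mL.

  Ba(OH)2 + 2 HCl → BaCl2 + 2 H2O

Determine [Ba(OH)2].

n(HCl) = 0.04052 L × 0.4637 mol/L = 0.01879 mol
From the 1:2 mole ratio, n(Ba(OH)2) = 1/2 × 0.01879 = 9.395 × 10^-3 mol
[Ba(OH)2] = 9.395 × 10^-3 mol / 0.02505 L = 0.3750 mol/L

0.3750 M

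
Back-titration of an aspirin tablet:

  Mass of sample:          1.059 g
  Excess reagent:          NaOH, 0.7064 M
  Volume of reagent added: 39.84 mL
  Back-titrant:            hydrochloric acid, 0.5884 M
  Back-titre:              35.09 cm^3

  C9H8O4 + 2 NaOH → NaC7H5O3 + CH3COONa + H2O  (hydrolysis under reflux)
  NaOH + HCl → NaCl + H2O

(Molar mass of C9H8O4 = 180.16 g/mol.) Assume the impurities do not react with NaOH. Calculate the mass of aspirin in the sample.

0.6752 g

n(NaOH) added = 0.03984 × 0.7064 = 0.02814 mol
n(HCl) used in back-titration = 0.03509 × 0.5884 = 0.02065 mol
n(NaOH) left over = 0.02065 mol (1:1 ratio)
n(NaOH) consumed by analyte = 0.02814 − 0.02065 = 7.496 × 10^-3 mol
From the 1:2 ratio, n(C9H8O4) = 1/2 × 7.496 × 10^-3 = 3.748 × 10^-3 mol
mass of C9H8O4 = 3.748 × 10^-3 × 180.16 = 0.6752 g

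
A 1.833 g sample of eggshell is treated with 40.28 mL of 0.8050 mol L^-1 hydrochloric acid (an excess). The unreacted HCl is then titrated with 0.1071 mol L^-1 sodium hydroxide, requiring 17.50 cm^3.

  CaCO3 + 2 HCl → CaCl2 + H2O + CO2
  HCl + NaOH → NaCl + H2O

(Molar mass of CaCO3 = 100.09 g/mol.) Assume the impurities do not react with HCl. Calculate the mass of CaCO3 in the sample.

n(HCl) added = 0.04028 × 0.8050 = 0.03243 mol
n(NaOH) used in back-titration = 0.01750 × 0.1071 = 1.874 × 10^-3 mol
n(HCl) left over = 1.874 × 10^-3 mol (1:1 ratio)
n(HCl) consumed by analyte = 0.03243 − 1.874 × 10^-3 = 0.03055 mol
From the 1:2 ratio, n(CaCO3) = 1/2 × 0.03055 = 0.01528 mol
mass of CaCO3 = 0.01528 × 100.09 = 1.529 g

1.529 g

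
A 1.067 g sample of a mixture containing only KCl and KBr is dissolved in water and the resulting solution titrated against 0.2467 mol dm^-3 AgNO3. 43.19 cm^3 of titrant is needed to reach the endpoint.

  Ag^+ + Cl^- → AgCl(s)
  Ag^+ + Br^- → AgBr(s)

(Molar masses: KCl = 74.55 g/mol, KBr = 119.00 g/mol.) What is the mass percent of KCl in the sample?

n(AgNO3) = 0.04319 × 0.2467 = 0.01065 mol
Let x = n(KCl), y = n(KBr).
Titrant: 1x + 1y = 0.01065;  mass: 74.55x + 119.00y = 1.067
Solving, x = 4.521 × 10^-3 mol, y = 6.134 × 10^-3 mol
mass of KCl = 4.521 × 10^-3 × 74.55 = 0.3370 g
% KCl = 0.3370 / 1.067 × 100 = 31.59 %

31.59 %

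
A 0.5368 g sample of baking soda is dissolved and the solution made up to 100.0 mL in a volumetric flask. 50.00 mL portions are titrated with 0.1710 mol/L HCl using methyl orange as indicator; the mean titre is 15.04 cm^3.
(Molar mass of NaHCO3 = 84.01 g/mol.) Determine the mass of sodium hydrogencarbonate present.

NaHCO3 + HCl → NaCl + H2O + CO2
n(HCl) per titration = 0.01504 × 0.1710 = 2.572 × 10^-3 mol
n(NaHCO3) in each aliquot = 2.572 × 10^-3 mol (1:1 ratio)
n(NaHCO3) in the whole flask = 2.572 × 10^-3 × 100.0/50.00 = 5.144 × 10^-3 mol
mass of NaHCO3 = 5.144 × 10^-3 × 84.01 = 0.4321 g

0.4321 g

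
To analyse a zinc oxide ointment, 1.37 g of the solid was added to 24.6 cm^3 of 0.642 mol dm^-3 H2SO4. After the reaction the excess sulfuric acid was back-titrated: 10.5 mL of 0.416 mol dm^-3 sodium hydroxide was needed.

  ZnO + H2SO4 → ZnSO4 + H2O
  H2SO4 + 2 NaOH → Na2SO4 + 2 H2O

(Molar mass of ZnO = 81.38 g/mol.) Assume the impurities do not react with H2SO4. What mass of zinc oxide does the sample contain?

1.11 g

n(H2SO4) added = 0.0246 × 0.642 = 0.0158 mol
n(NaOH) used in back-titration = 0.0105 × 0.416 = 4.37 × 10^-3 mol
From the 1:2 ratio, n(H2SO4) left over = 1/2 × 4.37 × 10^-3 = 2.18 × 10^-3 mol
n(H2SO4) consumed by analyte = 0.0158 − 2.18 × 10^-3 = 0.0136 mol
n(ZnO) = 0.0136 mol (1:1 ratio)
mass of ZnO = 0.0136 × 81.38 = 1.11 g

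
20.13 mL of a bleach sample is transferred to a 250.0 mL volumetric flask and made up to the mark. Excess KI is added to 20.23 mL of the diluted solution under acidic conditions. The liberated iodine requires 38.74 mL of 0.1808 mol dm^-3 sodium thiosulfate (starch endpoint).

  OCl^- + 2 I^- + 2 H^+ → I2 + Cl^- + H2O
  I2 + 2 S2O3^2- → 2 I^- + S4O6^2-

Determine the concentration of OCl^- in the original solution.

n(S2O3^2-) = 0.03874 × 0.1808 = 7.004 × 10^-3 mol
n(I2) = n(S2O3^2-)/2 = 3.502 × 10^-3 mol
n(OCl^-) in the aliquot = 3.502 × 10^-3 mol (1:1 ratio)
[OCl^-]_dilute = 3.502 × 10^-3 / 0.02023 = 0.1731 mol/L
[OCl^-]_original = 0.1731 × 250.0/20.13 = 2.150 mol/L

2.150 mol/L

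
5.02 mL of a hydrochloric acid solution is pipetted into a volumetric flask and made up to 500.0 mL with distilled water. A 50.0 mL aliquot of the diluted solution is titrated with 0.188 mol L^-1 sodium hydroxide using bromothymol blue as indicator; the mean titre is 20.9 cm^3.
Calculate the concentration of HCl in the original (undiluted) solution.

7.83 mol/L

HCl + NaOH → NaCl + H2O
n(NaOH) = 0.0209 × 0.188 = 3.93 × 10^-3 mol
n(HCl) in the aliquot = 3.93 × 10^-3 mol (1:1 ratio)
[HCl]_dilute = 3.93 × 10^-3 / 0.0500 = 0.0786 mol/L
Dilution factor = 500.0 / 5.02 = 99.60
[HCl]_stock = 0.0786 × 99.60 = 7.83 mol/L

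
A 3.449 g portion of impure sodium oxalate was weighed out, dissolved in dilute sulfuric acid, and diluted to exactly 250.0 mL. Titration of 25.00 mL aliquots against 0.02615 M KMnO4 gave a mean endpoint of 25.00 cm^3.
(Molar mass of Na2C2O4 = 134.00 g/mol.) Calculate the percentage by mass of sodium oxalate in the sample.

63.50 %

2 MnO4^- + 5 C2O4^2- + 16 H^+ → 2 Mn^2+ + 10 CO2 + 8 H2O
n(KMnO4) per titration = 0.02500 × 0.02615 = 6.537 × 10^-4 mol
From the 5:2 ratio, n(Na2C2O4) in each aliquot = 5/2 × 6.537 × 10^-4 = 1.634 × 10^-3 mol
n(Na2C2O4) in the whole flask = 1.634 × 10^-3 × 250.0/25.00 = 0.01634 mol
mass of Na2C2O4 = 0.01634 × 134.00 = 2.190 g
% Na2C2O4 = 2.190 / 3.449 × 100 = 63.50 %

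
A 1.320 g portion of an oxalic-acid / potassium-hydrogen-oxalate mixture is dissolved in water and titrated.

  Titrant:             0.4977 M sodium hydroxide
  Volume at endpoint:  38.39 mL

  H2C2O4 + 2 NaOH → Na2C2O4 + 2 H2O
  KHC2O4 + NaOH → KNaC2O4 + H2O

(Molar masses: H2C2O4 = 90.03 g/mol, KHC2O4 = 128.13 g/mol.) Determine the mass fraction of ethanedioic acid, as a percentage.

n(NaOH) = 0.03839 × 0.4977 = 0.01911 mol
Let x = n(H2C2O4), y = n(KHC2O4).
Titrant: 2x + 1y = 0.01911;  mass: 90.03x + 128.13y = 1.320
Solving, x = 6.787 × 10^-3 mol, y = 5.533 × 10^-3 mol
mass of H2C2O4 = 6.787 × 10^-3 × 90.03 = 0.6110 g
% H2C2O4 = 0.6110 / 1.320 × 100 = 46.29 %

46.29 %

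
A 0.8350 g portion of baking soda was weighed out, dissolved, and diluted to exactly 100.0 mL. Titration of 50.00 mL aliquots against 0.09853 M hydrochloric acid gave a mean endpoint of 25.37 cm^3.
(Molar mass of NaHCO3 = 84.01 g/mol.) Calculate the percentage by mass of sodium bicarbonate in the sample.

50.30 %

NaHCO3 + HCl → NaCl + H2O + CO2
n(HCl) per titration = 0.02537 × 0.09853 = 2.500 × 10^-3 mol
n(NaHCO3) in each aliquot = 2.500 × 10^-3 mol (1:1 ratio)
n(NaHCO3) in the whole flask = 2.500 × 10^-3 × 100.0/50.00 = 4.999 × 10^-3 mol
mass of NaHCO3 = 4.999 × 10^-3 × 84.01 = 0.4200 g
% NaHCO3 = 0.4200 / 0.8350 × 100 = 50.30 %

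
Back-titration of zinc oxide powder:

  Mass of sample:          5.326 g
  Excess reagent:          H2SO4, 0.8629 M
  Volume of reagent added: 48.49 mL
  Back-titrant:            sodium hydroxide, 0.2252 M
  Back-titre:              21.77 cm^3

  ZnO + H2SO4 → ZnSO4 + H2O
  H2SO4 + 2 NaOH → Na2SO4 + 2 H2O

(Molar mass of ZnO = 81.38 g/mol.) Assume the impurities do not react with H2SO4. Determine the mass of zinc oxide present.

3.206 g

n(H2SO4) added = 0.04849 × 0.8629 = 0.04184 mol
n(NaOH) used in back-titration = 0.02177 × 0.2252 = 4.903 × 10^-3 mol
From the 1:2 ratio, n(H2SO4) left over = 1/2 × 4.903 × 10^-3 = 2.451 × 10^-3 mol
n(H2SO4) consumed by analyte = 0.04184 − 2.451 × 10^-3 = 0.03939 mol
n(ZnO) = 0.03939 mol (1:1 ratio)
mass of ZnO = 0.03939 × 81.38 = 3.206 g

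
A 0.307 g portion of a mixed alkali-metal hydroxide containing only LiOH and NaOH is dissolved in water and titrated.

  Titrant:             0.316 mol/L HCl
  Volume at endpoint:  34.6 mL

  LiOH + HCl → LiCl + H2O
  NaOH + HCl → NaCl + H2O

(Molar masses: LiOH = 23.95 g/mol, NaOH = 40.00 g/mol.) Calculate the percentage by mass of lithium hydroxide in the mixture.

63.4 %

n(HCl) = 0.0346 × 0.316 = 0.0109 mol
Let x = n(LiOH), y = n(NaOH).
Titrant: 1x + 1y = 0.0109;  mass: 23.95x + 40.00y = 0.307
Solving, x = 8.12 × 10^-3 mol, y = 2.81 × 10^-3 mol
mass of LiOH = 8.12 × 10^-3 × 23.95 = 0.195 g
% LiOH = 0.195 / 0.307 × 100 = 63.4 %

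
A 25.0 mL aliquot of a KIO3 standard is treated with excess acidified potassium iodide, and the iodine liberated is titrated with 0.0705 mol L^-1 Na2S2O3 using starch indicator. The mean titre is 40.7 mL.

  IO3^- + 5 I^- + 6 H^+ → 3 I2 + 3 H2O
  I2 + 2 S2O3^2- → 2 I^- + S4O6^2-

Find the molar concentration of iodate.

n(S2O3^2-) = 0.0407 × 0.0705 = 2.87 × 10^-3 mol
n(I2) = n(S2O3^2-)/2 = 1.43 × 10^-3 mol
From the 1:3 ratio, n(IO3^-) in the aliquot = 1/3 × 1.43 × 10^-3 = 4.78 × 10^-4 mol
[IO3^-] = 4.78 × 10^-4 / 0.0250 = 0.0191 mol/L

0.0191 mol/L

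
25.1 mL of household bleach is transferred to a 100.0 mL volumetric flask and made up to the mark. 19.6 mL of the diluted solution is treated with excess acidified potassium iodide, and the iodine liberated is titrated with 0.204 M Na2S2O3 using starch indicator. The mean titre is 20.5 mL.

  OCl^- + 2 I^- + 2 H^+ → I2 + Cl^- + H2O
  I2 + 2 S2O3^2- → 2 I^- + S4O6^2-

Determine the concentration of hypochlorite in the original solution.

0.425 M

n(S2O3^2-) = 0.0205 × 0.204 = 4.18 × 10^-3 mol
n(I2) = n(S2O3^2-)/2 = 2.09 × 10^-3 mol
n(OCl^-) in the aliquot = 2.09 × 10^-3 mol (1:1 ratio)
[OCl^-]_dilute = 2.09 × 10^-3 / 0.0196 = 0.107 mol/L
[OCl^-]_original = 0.107 × 100.0/25.1 = 0.425 mol/L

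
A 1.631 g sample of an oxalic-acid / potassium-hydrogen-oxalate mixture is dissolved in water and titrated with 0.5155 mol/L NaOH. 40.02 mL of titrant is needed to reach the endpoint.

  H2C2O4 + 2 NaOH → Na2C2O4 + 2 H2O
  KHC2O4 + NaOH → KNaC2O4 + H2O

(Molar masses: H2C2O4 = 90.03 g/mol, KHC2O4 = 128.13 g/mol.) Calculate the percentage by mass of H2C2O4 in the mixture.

33.62 %

n(NaOH) = 0.04002 × 0.5155 = 0.02063 mol
Let x = n(H2C2O4), y = n(KHC2O4).
Titrant: 2x + 1y = 0.02063;  mass: 90.03x + 128.13y = 1.631
Solving, x = 6.090 × 10^-3 mol, y = 8.450 × 10^-3 mol
mass of H2C2O4 = 6.090 × 10^-3 × 90.03 = 0.5483 g
% H2C2O4 = 0.5483 / 1.631 × 100 = 33.62 %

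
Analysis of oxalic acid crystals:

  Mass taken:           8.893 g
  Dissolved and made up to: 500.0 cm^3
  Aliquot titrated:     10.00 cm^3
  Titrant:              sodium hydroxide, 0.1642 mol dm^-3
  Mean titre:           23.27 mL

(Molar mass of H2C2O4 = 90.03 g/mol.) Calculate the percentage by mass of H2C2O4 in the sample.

96.70 %

H2C2O4 + 2 NaOH → Na2C2O4 + 2 H2O
n(NaOH) per titration = 0.02327 × 0.1642 = 3.821 × 10^-3 mol
From the 1:2 ratio, n(H2C2O4) in each aliquot = 1/2 × 3.821 × 10^-3 = 1.910 × 10^-3 mol
n(H2C2O4) in the whole flask = 1.910 × 10^-3 × 500.0/10.00 = 0.09552 mol
mass of H2C2O4 = 0.09552 × 90.03 = 8.600 g
% H2C2O4 = 8.600 / 8.893 × 100 = 96.70 %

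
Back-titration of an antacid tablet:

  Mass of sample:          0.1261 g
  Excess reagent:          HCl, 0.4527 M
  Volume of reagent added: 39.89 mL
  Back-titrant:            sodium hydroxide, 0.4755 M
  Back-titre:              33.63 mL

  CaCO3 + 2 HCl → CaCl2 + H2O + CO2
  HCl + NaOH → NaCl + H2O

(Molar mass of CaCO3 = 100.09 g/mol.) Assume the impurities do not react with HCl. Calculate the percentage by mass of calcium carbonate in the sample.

n(HCl) added = 0.03989 × 0.4527 = 0.01806 mol
n(NaOH) used in back-titration = 0.03363 × 0.4755 = 0.01599 mol
n(HCl) left over = 0.01599 mol (1:1 ratio)
n(HCl) consumed by analyte = 0.01806 − 0.01599 = 2.067 × 10^-3 mol
From the 1:2 ratio, n(CaCO3) = 1/2 × 2.067 × 10^-3 = 1.034 × 10^-3 mol
mass of CaCO3 = 1.034 × 10^-3 × 100.09 = 0.1034 g
% CaCO3 = 0.1034 / 0.1261 × 100 = 82.04 %

82.04 %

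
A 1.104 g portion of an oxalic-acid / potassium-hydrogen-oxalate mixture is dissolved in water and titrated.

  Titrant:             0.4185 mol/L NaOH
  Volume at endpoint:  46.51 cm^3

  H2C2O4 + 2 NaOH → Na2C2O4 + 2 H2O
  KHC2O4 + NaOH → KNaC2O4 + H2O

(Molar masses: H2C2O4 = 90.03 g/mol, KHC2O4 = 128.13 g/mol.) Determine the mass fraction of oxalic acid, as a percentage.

68.19 %

n(NaOH) = 0.04651 × 0.4185 = 0.01946 mol
Let x = n(H2C2O4), y = n(KHC2O4).
Titrant: 2x + 1y = 0.01946;  mass: 90.03x + 128.13y = 1.104
Solving, x = 8.362 × 10^-3 mol, y = 2.741 × 10^-3 mol
mass of H2C2O4 = 8.362 × 10^-3 × 90.03 = 0.7528 g
% H2C2O4 = 0.7528 / 1.104 × 100 = 68.19 %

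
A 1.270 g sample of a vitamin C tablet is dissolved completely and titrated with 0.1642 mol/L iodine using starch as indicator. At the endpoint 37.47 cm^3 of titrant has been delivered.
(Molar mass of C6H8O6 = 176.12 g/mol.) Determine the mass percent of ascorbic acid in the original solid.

C6H8O6 + I2 → C6H6O6 + 2 HI
n(I2) = 0.03747 L × 0.1642 mol/L = 6.153 × 10^-3 mol
n(C6H8O6) = 6.153 × 10^-3 mol (1:1 ratio)
mass of C6H8O6 = 6.153 × 10^-3 × 176.12 g/mol = 1.084 g
% C6H8O6 = 1.084 / 1.270 × 100 = 85.32 %

85.32 %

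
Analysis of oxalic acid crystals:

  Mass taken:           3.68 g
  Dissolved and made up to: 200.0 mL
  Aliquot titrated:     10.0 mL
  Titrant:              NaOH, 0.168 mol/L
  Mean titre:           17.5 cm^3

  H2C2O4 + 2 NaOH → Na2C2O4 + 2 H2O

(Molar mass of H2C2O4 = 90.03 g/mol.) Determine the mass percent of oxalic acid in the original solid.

71.9 %

n(NaOH) per titration = 0.0175 × 0.168 = 2.94 × 10^-3 mol
From the 1:2 ratio, n(H2C2O4) in each aliquot = 1/2 × 2.94 × 10^-3 = 1.47 × 10^-3 mol
n(H2C2O4) in the whole flask = 1.47 × 10^-3 × 200.0/10.0 = 0.0294 mol
mass of H2C2O4 = 0.0294 × 90.03 = 2.65 g
% H2C2O4 = 2.65 / 3.68 × 100 = 71.9 %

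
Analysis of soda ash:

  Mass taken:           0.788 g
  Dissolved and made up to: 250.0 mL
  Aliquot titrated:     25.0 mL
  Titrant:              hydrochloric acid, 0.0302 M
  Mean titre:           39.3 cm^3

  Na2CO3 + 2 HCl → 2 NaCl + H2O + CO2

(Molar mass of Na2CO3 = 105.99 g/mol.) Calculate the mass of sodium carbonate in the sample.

n(HCl) per titration = 0.0393 × 0.0302 = 1.19 × 10^-3 mol
From the 1:2 ratio, n(Na2CO3) in each aliquot = 1/2 × 1.19 × 10^-3 = 5.93 × 10^-4 mol
n(Na2CO3) in the whole flask = 5.93 × 10^-4 × 250.0/25.0 = 5.93 × 10^-3 mol
mass of Na2CO3 = 5.93 × 10^-3 × 105.99 = 0.629 g

0.629 g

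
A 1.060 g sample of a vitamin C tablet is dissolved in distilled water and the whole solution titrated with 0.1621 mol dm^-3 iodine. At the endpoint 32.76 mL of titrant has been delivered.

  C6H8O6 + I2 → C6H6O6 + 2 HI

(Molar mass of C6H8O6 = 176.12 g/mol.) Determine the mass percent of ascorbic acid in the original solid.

88.23 %

n(I2) = 0.03276 L × 0.1621 mol/L = 5.310 × 10^-3 mol
n(C6H8O6) = 5.310 × 10^-3 mol (1:1 ratio)
mass of C6H8O6 = 5.310 × 10^-3 × 176.12 g/mol = 0.9353 g
% C6H8O6 = 0.9353 / 1.060 × 100 = 88.23 %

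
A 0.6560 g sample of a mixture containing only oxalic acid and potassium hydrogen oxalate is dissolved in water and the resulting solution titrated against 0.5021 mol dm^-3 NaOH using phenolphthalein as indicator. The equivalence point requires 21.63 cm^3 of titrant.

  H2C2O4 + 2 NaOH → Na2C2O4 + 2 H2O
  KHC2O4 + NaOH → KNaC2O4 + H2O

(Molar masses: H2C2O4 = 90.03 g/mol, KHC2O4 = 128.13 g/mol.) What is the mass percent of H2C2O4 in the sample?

n(NaOH) = 0.02163 × 0.5021 = 0.01086 mol
Let x = n(H2C2O4), y = n(KHC2O4).
Titrant: 2x + 1y = 0.01086;  mass: 90.03x + 128.13y = 0.6560
Solving, x = 4.425 × 10^-3 mol, y = 2.011 × 10^-3 mol
mass of H2C2O4 = 4.425 × 10^-3 × 90.03 = 0.3984 g
% H2C2O4 = 0.3984 / 0.6560 × 100 = 60.73 %

60.73 %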